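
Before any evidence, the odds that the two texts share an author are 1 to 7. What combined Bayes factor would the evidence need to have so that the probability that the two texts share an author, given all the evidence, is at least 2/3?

Prior odds = 1/7.
Target odds = (2/3)/(1/3) = 2.
Required Bayes factor = 2 ÷ (1/7) = 14.

14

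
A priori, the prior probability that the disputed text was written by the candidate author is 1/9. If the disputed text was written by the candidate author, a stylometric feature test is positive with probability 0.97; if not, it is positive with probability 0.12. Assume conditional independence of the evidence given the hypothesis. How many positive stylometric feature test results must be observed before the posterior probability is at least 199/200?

4

Prior odds: (1/9) ÷ (8/9) = 0.125.
Likelihood ratio of a positive = 0.97/0.12 = 97/12.
Target posterior odds = 0.995/0.005 = 199.
Require (97/12)ⁿ ≥ 199 ÷ 0.125 = 1592.
(97/12)³ = 912673/1728 falls short of 1592 but (97/12)⁴ = 88529281/20736 reaches it, so n = 4.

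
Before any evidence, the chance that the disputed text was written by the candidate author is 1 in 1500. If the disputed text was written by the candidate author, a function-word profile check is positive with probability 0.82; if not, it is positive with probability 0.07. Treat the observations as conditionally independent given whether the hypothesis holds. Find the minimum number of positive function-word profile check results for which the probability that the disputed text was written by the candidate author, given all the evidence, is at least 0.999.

6

Prior odds = (1/1500)/(1499/1500) = 1/1499.
Likelihood ratio of a positive = 0.82/0.07 = 82/7.
Target odds: 0.999 ÷ 0.001 = 999.
Need (1/1499) × (82/7)ⁿ ≥ 999, i.e. (82/7)ⁿ ≥ 1497501.
(82/7)⁵ ≈220587 falls short of 1497501 but (82/7)⁶ ≈2.58401e+06 reaches it, so n = 6.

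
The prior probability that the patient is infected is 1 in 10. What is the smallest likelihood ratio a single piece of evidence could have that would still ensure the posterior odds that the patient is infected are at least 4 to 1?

36

Prior odds = 0.1/0.9 = 1/9.
Target odds = 4.
Required Bayes factor = 4 ÷ (1/9) = 36.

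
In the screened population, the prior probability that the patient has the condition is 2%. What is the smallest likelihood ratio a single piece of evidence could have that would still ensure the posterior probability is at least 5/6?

245

Prior odds = 0.02/0.98 = 1/49.
Target odds = (5/6)/(1/6) = 5.
Required Bayes factor = 5 ÷ (1/49) = 245.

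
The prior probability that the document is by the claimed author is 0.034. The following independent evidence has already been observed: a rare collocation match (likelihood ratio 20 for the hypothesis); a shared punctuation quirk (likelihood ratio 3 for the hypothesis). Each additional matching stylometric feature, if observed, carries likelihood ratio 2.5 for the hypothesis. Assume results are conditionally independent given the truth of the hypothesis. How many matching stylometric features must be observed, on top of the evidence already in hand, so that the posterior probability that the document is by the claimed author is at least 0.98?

Prior odds = 0.034/0.966 = 17/483.
Combined Bayes factor of the evidence already in hand = 20 × 3 = 60.
Odds after that evidence = (17/483) × 60 = 340/161.
Target odds = 0.98/0.02 = 49.
Need 2.5ⁿ ≥ 49 ÷ (340/161) = 7889/340.
2.5³ = 15.625 falls short of 7889/340 but 2.5⁴ = 39.0625 reaches it, so n = 4.

4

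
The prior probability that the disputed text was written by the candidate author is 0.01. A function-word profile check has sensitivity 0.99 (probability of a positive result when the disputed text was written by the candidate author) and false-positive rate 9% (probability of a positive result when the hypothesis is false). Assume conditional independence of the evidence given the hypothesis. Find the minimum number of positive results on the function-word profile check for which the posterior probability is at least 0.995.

5

Prior odds: 0.01 ÷ 0.99 = 1/99.
Likelihood ratio of a positive result = 0.99/0.09 = 11.
Target odds: 0.995 ÷ 0.005 = 199.
Require 11ⁿ ≥ 199 ÷ (1/99) = 19701.
11⁴ = 14641 falls short of 19701 but 11⁵ = 161051 reaches it, so n = 5.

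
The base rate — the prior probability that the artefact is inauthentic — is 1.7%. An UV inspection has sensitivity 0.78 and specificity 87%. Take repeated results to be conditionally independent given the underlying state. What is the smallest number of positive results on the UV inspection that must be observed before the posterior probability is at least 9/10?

4

Prior odds: 0.017 ÷ 0.983 = 17/983.
False-positive rate = 1 − 0.87 = 0.13; likelihood ratio of a positive = 0.78/0.13 = 6.
Target odds: 0.9 ÷ 0.1 = 9.
Need (17/983) × 6ⁿ ≥ 9, i.e. 6ⁿ ≥ 8847/17.
6³ = 216 falls short of 8847/17 but 6⁴ = 1296 reaches it, so n = 4.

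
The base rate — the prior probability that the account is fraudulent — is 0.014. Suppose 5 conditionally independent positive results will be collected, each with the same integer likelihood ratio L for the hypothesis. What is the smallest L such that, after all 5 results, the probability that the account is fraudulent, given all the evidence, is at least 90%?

4

Prior odds = 0.014/0.986 = 7/493.
Target odds = 0.9/0.1 = 9.
Need L⁵ ≥ 9 ÷ (7/493) = 4437/7.
3⁵ = 243 < 4437/7 ≤ 1024 = 4⁵, so L = 4.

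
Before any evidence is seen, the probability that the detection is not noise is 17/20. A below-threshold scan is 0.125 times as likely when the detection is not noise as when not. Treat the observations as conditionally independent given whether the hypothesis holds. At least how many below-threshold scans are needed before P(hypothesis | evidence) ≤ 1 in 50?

3

Prior odds: 0.85 ÷ 0.15 = 17/3.
Likelihood ratio per below-threshold scan = 0.125.
Target odds: 0.02 ÷ 0.98 = 1/49.
Need (17/3) × 0.125ⁿ ≤ 1/49, i.e. 0.125ⁿ ≤ 3/833.
0.125² = 0.015625 is still above 3/833 but 0.125³ = 0.001953125 is at or below it, so n = 3.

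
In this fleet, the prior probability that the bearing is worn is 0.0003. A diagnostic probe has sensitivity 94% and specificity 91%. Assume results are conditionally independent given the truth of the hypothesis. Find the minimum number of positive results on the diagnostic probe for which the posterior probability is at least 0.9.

5

Prior odds = 0.0003/0.9997 = 3/9997.
False-positive rate = 1 − 0.91 = 0.09; likelihood ratio of a positive = 0.94/0.09 = 94/9.
Target odds: 0.9 ÷ 0.1 = 9.
Need (3/9997) × (94/9)ⁿ ≥ 9, i.e. (94/9)ⁿ ≥ 29991.
(94/9)⁴ = 78074896/6561 falls short of 29991 but (94/9)⁵ ≈124287 reaches it, so n = 5.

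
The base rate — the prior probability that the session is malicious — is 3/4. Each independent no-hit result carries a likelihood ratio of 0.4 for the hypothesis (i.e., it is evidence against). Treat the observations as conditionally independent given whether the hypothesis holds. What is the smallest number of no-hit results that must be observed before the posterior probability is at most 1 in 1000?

Prior odds: 0.75 ÷ 0.25 = 3.
Likelihood ratio per no-hit result = 0.4.
Target posterior odds = 0.001/0.999 = 1/999.
Need 3 × 0.4ⁿ ≤ 1/999, i.e. 0.4ⁿ ≤ 1/2997.
0.4⁸ = 256/390625 is still above 1/2997 but 0.4⁹ = 512/1953125 is at or below it, so n = 9.

9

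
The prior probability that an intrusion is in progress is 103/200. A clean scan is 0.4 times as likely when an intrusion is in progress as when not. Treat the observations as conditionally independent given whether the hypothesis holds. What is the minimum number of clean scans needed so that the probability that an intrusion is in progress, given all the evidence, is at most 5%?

4

Prior odds: 0.515 ÷ 0.485 = 103/97.
Likelihood ratio per clean scan = 0.4.
Target posterior odds = 0.05/0.95 = 1/19.
Require 0.4ⁿ ≤ 1/19 ÷ (103/97) = 97/1957.
0.4³ = 0.064 is still above 97/1957 but 0.4⁴ = 0.0256 is at or below it, so n = 4.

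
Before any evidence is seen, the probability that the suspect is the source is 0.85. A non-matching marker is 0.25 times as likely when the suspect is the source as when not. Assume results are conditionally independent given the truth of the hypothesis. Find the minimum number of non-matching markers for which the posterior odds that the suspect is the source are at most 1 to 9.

Prior odds: 0.85 ÷ 0.15 = 17/3.
Likelihood ratio per non-matching marker = 0.25.
Target odds = 1/9.
Require 0.25ⁿ ≤ 1/9 ÷ (17/3) = 1/51.
0.25² = 0.0625 is still above 1/51 but 0.25³ = 0.015625 is at or below it, so n = 3.

3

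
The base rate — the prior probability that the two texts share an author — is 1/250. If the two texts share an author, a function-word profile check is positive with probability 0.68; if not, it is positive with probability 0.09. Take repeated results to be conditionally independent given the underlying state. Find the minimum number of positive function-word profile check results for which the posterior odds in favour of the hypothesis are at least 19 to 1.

5

Prior odds: 0.004 ÷ 0.996 = 1/249.
Likelihood ratio of a positive = 0.68/0.09 = 68/9.
Target odds = 19.
Need (1/249) × (68/9)ⁿ ≥ 19, i.e. (68/9)ⁿ ≥ 4731.
(68/9)⁴ = 21381376/6561 falls short of 4731 but (68/9)⁵ ≈24622.5 reaches it, so n = 5.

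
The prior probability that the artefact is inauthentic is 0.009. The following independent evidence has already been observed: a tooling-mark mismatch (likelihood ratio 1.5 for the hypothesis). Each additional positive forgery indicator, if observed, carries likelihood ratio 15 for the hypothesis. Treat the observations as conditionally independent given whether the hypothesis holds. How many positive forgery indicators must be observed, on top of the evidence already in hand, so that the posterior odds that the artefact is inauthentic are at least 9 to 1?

3

Prior odds = 0.009/0.991 = 9/991.
Bayes factor of the evidence already in hand = 1.5.
Odds after that evidence = (9/991) × 1.5 = 27/1982.
Target odds = 9.
Need 15ⁿ ≥ 9 ÷ (27/1982) = 1982/3.
15² = 225 falls short of 1982/3 but 15³ = 3375 reaches it, so n = 3.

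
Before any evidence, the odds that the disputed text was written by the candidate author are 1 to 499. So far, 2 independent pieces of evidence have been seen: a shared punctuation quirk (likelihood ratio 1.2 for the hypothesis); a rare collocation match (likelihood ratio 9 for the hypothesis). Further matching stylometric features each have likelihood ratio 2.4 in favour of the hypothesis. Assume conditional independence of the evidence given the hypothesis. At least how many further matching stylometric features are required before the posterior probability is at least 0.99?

Prior odds = 1/499.
Combined Bayes factor of the evidence already in hand = 1.2 × 9 = 10.8.
Odds after that evidence = (1/499) × 10.8 = 54/2495.
Target odds = 0.99/0.01 = 99.
Need 2.4ⁿ ≥ 99 ÷ (54/2495) = 27445/6.
2.4⁹ ≈2641.81 falls short of 27445/6 but 2.4¹⁰ ≈6340.34 reaches it, so n = 10.

10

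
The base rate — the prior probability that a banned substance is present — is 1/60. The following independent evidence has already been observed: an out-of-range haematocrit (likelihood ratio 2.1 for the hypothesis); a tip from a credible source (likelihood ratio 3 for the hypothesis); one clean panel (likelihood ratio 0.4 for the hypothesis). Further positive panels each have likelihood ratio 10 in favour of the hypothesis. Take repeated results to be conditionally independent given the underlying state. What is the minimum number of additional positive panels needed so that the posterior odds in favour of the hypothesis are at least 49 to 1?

Prior odds = (1/60)/(59/60) = 1/59.
Combined Bayes factor of the evidence already in hand = 2.1 × 3 × 0.4 = 2.52.
Odds after that evidence = (1/59) × 2.52 = 63/1475.
Target odds = 49.
Need 10ⁿ ≥ 49 ÷ (63/1475) = 10325/9.
10³ = 1000 falls short of 10325/9 but 10⁴ = 10000 reaches it, so n = 4.

4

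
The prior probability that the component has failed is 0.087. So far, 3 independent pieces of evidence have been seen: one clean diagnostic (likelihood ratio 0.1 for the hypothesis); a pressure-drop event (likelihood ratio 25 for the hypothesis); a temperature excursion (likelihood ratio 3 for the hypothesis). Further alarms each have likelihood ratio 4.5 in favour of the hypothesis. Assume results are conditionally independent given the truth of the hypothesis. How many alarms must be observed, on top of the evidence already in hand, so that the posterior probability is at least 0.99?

Prior odds = 0.087/0.913 = 87/913.
Combined Bayes factor of the evidence already in hand = 0.1 × 25 × 3 = 7.5.
Odds after that evidence = (87/913) × 7.5 = 1305/1826.
Target odds = 0.99/0.01 = 99.
Need 4.5ⁿ ≥ 99 ÷ (1305/1826) = 20086/145.
4.5³ = 91.125 falls short of 20086/145 but 4.5⁴ = 410.0625 reaches it, so n = 4.

4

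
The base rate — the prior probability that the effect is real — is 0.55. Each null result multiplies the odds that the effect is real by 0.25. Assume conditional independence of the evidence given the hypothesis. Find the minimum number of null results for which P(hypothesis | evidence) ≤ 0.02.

3

Prior odds: 0.55 ÷ 0.45 = 11/9.
Likelihood ratio per null result = 0.25.
Target posterior odds = 0.02/0.98 = 1/49.
Require 0.25ⁿ ≤ 1/49 ÷ (11/9) = 9/539.
0.25² = 0.0625 is still above 9/539 but 0.25³ = 0.015625 is at or below it, so n = 3.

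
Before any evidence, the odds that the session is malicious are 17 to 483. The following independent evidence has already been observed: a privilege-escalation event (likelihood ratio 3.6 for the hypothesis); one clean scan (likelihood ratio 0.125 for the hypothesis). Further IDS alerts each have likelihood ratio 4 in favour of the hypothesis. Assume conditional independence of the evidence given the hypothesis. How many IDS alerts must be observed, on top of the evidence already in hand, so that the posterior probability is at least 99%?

7

Prior odds = 17/483.
Combined Bayes factor of the evidence already in hand = 3.6 × 0.125 = 0.45.
Odds after that evidence = (17/483) × 0.45 = 51/3220.
Target odds = 0.99/0.01 = 99.
Need 4ⁿ ≥ 99 ÷ (51/3220) = 106260/17.
4⁶ = 4096 falls short of 106260/17 but 4⁷ = 16384 reaches it, so n = 7.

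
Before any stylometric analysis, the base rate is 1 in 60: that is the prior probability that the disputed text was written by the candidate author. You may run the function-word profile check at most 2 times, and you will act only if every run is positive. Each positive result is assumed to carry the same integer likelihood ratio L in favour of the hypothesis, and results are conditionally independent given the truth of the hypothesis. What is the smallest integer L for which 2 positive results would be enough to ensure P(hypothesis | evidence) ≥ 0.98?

54

Prior odds = (1/60)/(59/60) = 1/59.
Target odds = 0.98/0.02 = 49.
Need L² ≥ 49 ÷ (1/59) = 2891.
53² = 2809 < 2891 ≤ 2916 = 54², so L = 54.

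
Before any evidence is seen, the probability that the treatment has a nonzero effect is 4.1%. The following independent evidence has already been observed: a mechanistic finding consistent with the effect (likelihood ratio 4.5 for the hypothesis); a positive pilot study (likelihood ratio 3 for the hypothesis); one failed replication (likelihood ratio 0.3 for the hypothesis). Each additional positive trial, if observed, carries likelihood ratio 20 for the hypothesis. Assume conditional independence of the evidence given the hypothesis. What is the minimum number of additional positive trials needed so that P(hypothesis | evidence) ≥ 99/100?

Prior odds = 0.041/0.959 = 41/959.
Combined Bayes factor of the evidence already in hand = 4.5 × 3 × 0.3 = 4.05.
Odds after that evidence = (41/959) × 4.05 = 3321/19180.
Target odds = 0.99/0.01 = 99.
Need 20ⁿ ≥ 99 ÷ (3321/19180) = 210980/369.
20² = 400 falls short of 210980/369 but 20³ = 8000 reaches it, so n = 3.

3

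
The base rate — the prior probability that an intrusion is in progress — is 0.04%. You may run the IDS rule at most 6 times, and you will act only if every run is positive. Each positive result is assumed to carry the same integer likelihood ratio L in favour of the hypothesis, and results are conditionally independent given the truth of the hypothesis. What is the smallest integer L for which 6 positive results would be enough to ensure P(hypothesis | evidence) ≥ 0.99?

Prior odds = 0.0004/0.9996 = 1/2499.
Target odds = 0.99/0.01 = 99.
Need L⁶ ≥ 99 ÷ (1/2499) = 247401.
7⁶ = 117649 < 247401 ≤ 262144 = 8⁶, so L = 8.

8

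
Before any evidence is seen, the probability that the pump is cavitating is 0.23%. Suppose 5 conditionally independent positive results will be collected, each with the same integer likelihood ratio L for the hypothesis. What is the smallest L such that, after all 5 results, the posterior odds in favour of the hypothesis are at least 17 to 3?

5

Prior odds = 0.0023/0.9977 = 23/9977.
Target odds = 17/3.
Need L⁵ ≥ 17/3 ÷ (23/9977) = 169609/69.
4⁵ = 1024 < 169609/69 ≤ 3125 = 5⁵, so L = 5.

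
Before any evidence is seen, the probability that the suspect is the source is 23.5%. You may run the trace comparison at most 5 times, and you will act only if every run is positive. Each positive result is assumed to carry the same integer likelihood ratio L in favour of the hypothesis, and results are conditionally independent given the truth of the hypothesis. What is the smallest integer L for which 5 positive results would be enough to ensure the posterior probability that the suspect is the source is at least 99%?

Prior odds = 0.235/0.765 = 47/153.
Target odds = 0.99/0.01 = 99.
Need L⁵ ≥ 99 ÷ (47/153) = 15147/47.
3⁵ = 243 < 15147/47 ≤ 1024 = 4⁵, so L = 4.

4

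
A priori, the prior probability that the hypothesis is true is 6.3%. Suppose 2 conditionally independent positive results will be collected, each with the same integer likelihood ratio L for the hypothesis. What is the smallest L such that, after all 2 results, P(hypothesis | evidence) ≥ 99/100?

Prior odds = 0.063/0.937 = 63/937.
Target odds = 0.99/0.01 = 99.
Need L² ≥ 99 ÷ (63/937) = 10307/7.
38² = 1444 < 10307/7 ≤ 1521 = 39², so L = 39.

39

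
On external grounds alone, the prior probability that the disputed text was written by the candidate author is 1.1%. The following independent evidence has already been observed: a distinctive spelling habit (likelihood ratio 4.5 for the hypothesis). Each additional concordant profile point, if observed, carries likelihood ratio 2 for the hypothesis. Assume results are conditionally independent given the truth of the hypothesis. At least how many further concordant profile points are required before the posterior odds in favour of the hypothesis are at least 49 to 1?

10

Prior odds = 0.011/0.989 = 11/989.
Bayes factor of the evidence already in hand = 4.5.
Odds after that evidence = (11/989) × 4.5 = 99/1978.
Target odds = 49.
Need 2ⁿ ≥ 49 ÷ (99/1978) = 96922/99.
2⁹ = 512 falls short of 96922/99 but 2¹⁰ = 1024 reaches it, so n = 10.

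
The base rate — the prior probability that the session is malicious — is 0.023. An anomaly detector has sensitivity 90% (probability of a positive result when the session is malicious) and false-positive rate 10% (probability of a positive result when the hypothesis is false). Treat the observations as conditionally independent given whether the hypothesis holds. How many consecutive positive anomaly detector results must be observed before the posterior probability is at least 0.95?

Prior odds: 0.023 ÷ 0.977 = 23/977.
Likelihood ratio of a positive result = 0.9/0.1 = 9.
Target odds: 0.95 ÷ 0.05 = 19.
Need (23/977) × 9ⁿ ≥ 19, i.e. 9ⁿ ≥ 18563/23.
9³ = 729 falls short of 18563/23 but 9⁴ = 6561 reaches it, so n = 4.

4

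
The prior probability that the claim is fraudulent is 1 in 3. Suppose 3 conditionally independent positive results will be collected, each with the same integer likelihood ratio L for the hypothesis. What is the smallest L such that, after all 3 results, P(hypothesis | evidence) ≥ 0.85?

3

Prior odds = (1/3)/(2/3) = 0.5.
Target odds = 0.85/0.15 = 17/3.
Need L³ ≥ 17/3 ÷ 0.5 = 34/3.
2³ = 8 < 34/3 ≤ 27 = 3³, so L = 3.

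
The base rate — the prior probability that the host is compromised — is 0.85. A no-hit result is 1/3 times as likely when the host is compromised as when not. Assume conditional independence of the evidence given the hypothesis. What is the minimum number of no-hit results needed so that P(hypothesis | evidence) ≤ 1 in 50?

Prior odds: 0.85 ÷ 0.15 = 17/3.
Likelihood ratio per no-hit result = 1/3.
Target posterior odds = 0.02/0.98 = 1/49.
Need (17/3) × (1/3)ⁿ ≤ 1/49, i.e. (1/3)ⁿ ≤ 3/833.
(1/3)⁵ = 1/243 is still above 3/833 but (1/3)⁶ = 1/729 is at or below it, so n = 6.

6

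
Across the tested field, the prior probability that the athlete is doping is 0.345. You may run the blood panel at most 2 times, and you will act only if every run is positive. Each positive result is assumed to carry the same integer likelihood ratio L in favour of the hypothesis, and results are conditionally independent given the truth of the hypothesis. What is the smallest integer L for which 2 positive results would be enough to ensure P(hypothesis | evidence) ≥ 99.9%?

Prior odds = 0.345/0.655 = 69/131.
Target odds = 0.999/0.001 = 999.
Need L² ≥ 999 ÷ (69/131) = 43623/23.
43² = 1849 < 43623/23 ≤ 1936 = 44², so L = 44.

44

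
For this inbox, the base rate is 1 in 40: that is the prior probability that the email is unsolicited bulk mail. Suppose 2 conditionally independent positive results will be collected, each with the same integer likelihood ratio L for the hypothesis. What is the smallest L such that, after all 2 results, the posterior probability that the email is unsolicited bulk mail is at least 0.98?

Prior odds = 0.025/0.975 = 1/39.
Target odds = 0.98/0.02 = 49.
Need L² ≥ 49 ÷ (1/39) = 1911.
43² = 1849 < 1911 ≤ 1936 = 44², so L = 44.

44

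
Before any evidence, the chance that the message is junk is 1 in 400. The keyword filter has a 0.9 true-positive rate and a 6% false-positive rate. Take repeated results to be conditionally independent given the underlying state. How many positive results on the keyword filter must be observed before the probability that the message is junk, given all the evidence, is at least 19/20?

4

Prior odds = 0.0025/0.9975 = 1/399.
Likelihood ratio of a positive result = 0.9/0.06 = 15.
Target posterior odds = 0.95/0.05 = 19.
Need (1/399) × 15ⁿ ≥ 19, i.e. 15ⁿ ≥ 7581.
15³ = 3375 falls short of 7581 but 15⁴ = 50625 reaches it, so n = 4.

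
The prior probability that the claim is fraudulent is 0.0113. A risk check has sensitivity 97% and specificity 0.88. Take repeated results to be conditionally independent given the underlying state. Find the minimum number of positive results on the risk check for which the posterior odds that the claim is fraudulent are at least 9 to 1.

4

Prior odds = 0.0113/0.9887 = 113/9887.
False-positive rate = 1 − 0.88 = 0.12; likelihood ratio of a positive = 0.97/0.12 = 97/12.
Target odds = 9.
Require (97/12)ⁿ ≥ 9 ÷ (113/9887) = 88983/113.
(97/12)³ = 912673/1728 falls short of 88983/113 but (97/12)⁴ = 88529281/20736 reaches it, so n = 4.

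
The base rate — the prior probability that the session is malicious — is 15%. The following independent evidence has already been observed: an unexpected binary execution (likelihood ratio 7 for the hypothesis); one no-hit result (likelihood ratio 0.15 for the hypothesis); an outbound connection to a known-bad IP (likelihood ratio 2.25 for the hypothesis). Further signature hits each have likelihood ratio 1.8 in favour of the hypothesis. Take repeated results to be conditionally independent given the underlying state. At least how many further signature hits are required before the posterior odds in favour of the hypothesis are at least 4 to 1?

4

Prior odds = 0.15/0.85 = 3/17.
Combined Bayes factor of the evidence already in hand = 7 × 0.15 × 2.25 = 2.3625.
Odds after that evidence = (3/17) × 2.3625 = 567/1360.
Target odds = 4.
Need 1.8ⁿ ≥ 4 ÷ (567/1360) = 5440/567.
1.8³ = 5.832 falls short of 5440/567 but 1.8⁴ = 10.4976 reaches it, so n = 4.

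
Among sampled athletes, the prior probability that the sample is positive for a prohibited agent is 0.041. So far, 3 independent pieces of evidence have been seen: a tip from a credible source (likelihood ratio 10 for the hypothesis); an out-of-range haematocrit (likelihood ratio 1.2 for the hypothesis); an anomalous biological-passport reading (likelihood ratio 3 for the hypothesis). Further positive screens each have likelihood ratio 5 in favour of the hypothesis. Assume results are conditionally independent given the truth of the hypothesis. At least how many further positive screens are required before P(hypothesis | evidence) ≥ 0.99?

Prior odds = 0.041/0.959 = 41/959.
Combined Bayes factor of the evidence already in hand = 10 × 1.2 × 3 = 36.
Odds after that evidence = (41/959) × 36 = 1476/959.
Target odds = 0.99/0.01 = 99.
Need 5ⁿ ≥ 99 ÷ (1476/959) = 10549/164.
5² = 25 falls short of 10549/164 but 5³ = 125 reaches it, so n = 3.

3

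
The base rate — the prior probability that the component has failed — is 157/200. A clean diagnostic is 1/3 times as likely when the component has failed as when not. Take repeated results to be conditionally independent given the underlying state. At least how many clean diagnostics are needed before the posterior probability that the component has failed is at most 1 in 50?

Prior odds: 0.785 ÷ 0.215 = 157/43.
Likelihood ratio per clean diagnostic = 1/3.
Target odds: 0.02 ÷ 0.98 = 1/49.
Require (1/3)ⁿ ≤ 1/49 ÷ (157/43) = 43/7693.
(1/3)⁴ = 1/81 is still above 43/7693 but (1/3)⁵ = 1/243 is at or below it, so n = 5.

5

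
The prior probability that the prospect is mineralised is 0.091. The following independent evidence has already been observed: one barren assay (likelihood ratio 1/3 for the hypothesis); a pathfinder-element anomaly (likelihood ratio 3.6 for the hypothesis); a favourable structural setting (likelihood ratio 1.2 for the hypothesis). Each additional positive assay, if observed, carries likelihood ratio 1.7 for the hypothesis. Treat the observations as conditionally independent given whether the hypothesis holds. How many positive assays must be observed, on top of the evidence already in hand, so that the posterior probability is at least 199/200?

Prior odds = 0.091/0.909 = 91/909.
Combined Bayes factor of the evidence already in hand = (1/3) × 3.6 × 1.2 = 1.44.
Odds after that evidence = (91/909) × 1.44 = 364/2525.
Target odds = 0.995/0.005 = 199.
Need 1.7ⁿ ≥ 199 ÷ (364/2525) = 502475/364.
1.7¹³ ≈990.458 falls short of 502475/364 but 1.7¹⁴ ≈1683.78 reaches it, so n = 14.

14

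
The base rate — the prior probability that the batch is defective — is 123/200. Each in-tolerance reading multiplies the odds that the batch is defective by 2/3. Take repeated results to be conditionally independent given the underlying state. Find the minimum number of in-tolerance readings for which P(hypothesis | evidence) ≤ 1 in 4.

Prior odds: 0.615 ÷ 0.385 = 123/77.
Likelihood ratio per in-tolerance reading = 2/3.
Target posterior odds = 0.25/0.75 = 1/3.
Require (2/3)ⁿ ≤ 1/3 ÷ (123/77) = 77/369.
(2/3)³ = 8/27 is still above 77/369 but (2/3)⁴ = 16/81 is at or below it, so n = 4.

4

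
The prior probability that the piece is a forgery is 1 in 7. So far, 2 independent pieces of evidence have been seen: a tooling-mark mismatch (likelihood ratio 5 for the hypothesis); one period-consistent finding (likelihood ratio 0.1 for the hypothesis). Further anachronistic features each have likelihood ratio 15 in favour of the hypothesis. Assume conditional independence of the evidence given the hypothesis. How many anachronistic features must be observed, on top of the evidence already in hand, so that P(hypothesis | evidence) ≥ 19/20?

Prior odds = (1/7)/(6/7) = 1/6.
Combined Bayes factor of the evidence already in hand = 5 × 0.1 = 0.5.
Odds after that evidence = (1/6) × 0.5 = 1/12.
Target odds = 0.95/0.05 = 19.
Need 15ⁿ ≥ 19 ÷ (1/12) = 228.
15² = 225 falls short of 228 but 15³ = 3375 reaches it, so n = 3.

3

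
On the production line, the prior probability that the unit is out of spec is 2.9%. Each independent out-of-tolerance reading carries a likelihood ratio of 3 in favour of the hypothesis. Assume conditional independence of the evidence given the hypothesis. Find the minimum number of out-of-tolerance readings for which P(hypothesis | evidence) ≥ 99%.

8

Prior odds = 0.029/0.971 = 29/971.
Likelihood ratio per out-of-tolerance reading = 3.
Target odds: 0.99 ÷ 0.01 = 99.
Need (29/971) × 3ⁿ ≥ 99, i.e. 3ⁿ ≥ 96129/29.
3⁷ = 2187 falls short of 96129/29 but 3⁸ = 6561 reaches it, so n = 8.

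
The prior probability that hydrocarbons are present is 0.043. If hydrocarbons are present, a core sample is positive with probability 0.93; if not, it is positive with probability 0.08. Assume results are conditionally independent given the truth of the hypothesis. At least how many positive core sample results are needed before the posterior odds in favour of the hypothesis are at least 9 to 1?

Prior odds = 0.043/0.957 = 43/957.
Likelihood ratio of a positive = 0.93/0.08 = 11.625.
Target odds = 9.
Require 11.625ⁿ ≥ 9 ÷ (43/957) = 8613/43.
11.625² = 135.140625 falls short of 8613/43 but 11.625³ = 804357/512 reaches it, so n = 3.

3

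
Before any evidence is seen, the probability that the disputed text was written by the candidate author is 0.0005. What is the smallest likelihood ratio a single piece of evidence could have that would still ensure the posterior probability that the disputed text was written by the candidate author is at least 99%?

Prior odds = 0.0005/0.9995 = 1/1999.
Target odds = 0.99/0.01 = 99.
Required Bayes factor = 99 ÷ (1/1999) = 197901.

197901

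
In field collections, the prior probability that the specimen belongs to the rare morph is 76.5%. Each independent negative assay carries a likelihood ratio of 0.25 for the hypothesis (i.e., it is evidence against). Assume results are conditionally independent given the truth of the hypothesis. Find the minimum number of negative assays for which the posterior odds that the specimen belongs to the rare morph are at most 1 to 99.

Prior odds = 0.765/0.235 = 153/47.
Likelihood ratio per negative assay = 0.25.
Target odds = 1/99.
Require 0.25ⁿ ≤ 1/99 ÷ (153/47) = 47/15147.
0.25⁴ = 0.00390625 is still above 47/15147 but 0.25⁵ = 1/1024 is at or below it, so n = 5.

5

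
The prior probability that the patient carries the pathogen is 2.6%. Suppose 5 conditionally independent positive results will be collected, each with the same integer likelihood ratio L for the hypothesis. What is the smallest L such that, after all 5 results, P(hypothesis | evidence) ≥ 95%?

Prior odds = 0.026/0.974 = 13/487.
Target odds = 0.95/0.05 = 19.
Need L⁵ ≥ 19 ÷ (13/487) = 9253/13.
3⁵ = 243 < 9253/13 ≤ 1024 = 4⁵, so L = 4.

4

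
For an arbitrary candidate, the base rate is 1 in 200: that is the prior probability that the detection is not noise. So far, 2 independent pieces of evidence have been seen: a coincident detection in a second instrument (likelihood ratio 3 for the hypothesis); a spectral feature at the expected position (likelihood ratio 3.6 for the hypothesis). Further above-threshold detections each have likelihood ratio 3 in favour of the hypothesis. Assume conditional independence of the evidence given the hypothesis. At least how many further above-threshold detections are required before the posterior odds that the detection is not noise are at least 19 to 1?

6

Prior odds = 0.005/0.995 = 1/199.
Combined Bayes factor of the evidence already in hand = 3 × 3.6 = 10.8.
Odds after that evidence = (1/199) × 10.8 = 54/995.
Target odds = 19.
Need 3ⁿ ≥ 19 ÷ (54/995) = 18905/54.
3⁵ = 243 falls short of 18905/54 but 3⁶ = 729 reaches it, so n = 6.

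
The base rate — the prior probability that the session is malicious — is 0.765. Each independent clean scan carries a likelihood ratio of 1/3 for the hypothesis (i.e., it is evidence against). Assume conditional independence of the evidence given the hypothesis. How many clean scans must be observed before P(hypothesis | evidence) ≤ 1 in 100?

6

Prior odds: 0.765 ÷ 0.235 = 153/47.
Likelihood ratio per clean scan = 1/3.
Target posterior odds = 0.01/0.99 = 1/99.
Require (1/3)ⁿ ≤ 1/99 ÷ (153/47) = 47/15147.
(1/3)⁵ = 1/243 is still above 47/15147 but (1/3)⁶ = 1/729 is at or below it, so n = 6.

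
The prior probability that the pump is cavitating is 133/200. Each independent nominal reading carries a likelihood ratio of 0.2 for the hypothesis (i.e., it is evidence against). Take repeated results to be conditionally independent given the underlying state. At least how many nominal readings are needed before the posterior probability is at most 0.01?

Prior odds: 0.665 ÷ 0.335 = 133/67.
Likelihood ratio per nominal reading = 0.2.
Target odds: 0.01 ÷ 0.99 = 1/99.
Require 0.2ⁿ ≤ 1/99 ÷ (133/67) = 67/13167.
0.2³ = 0.008 is still above 67/13167 but 0.2⁴ = 0.0016 is at or below it, so n = 4.

4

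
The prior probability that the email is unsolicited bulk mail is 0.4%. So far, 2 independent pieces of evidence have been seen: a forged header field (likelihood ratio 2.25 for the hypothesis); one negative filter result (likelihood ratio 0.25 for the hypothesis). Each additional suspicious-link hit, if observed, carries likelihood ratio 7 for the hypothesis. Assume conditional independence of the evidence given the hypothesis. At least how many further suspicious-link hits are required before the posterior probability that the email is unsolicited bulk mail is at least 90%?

5

Prior odds = 0.004/0.996 = 1/249.
Combined Bayes factor of the evidence already in hand = 2.25 × 0.25 = 0.5625.
Odds after that evidence = (1/249) × 0.5625 = 3/1328.
Target odds = 0.9/0.1 = 9.
Need 7ⁿ ≥ 9 ÷ (3/1328) = 3984.
7⁴ = 2401 falls short of 3984 but 7⁵ = 16807 reaches it, so n = 5.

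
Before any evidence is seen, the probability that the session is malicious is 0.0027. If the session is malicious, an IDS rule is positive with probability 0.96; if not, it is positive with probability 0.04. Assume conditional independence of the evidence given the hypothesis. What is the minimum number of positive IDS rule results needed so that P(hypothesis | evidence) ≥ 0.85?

3

Prior odds = 0.0027/0.9973 = 27/9973.
Likelihood ratio of a positive = 0.96/0.04 = 24.
Target odds: 0.85 ÷ 0.15 = 17/3.
Need (27/9973) × 24ⁿ ≥ 17/3, i.e. 24ⁿ ≥ 169541/81.
24² = 576 falls short of 169541/81 but 24³ = 13824 reaches it, so n = 3.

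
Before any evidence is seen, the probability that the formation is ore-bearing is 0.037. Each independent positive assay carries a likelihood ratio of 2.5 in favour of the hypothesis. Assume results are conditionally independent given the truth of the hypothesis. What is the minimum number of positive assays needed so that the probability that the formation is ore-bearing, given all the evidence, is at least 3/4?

Prior odds: 0.037 ÷ 0.963 = 37/963.
Likelihood ratio per positive assay = 2.5.
Target odds: 0.75 ÷ 0.25 = 3.
Require 2.5ⁿ ≥ 3 ÷ (37/963) = 2889/37.
2.5⁴ = 39.0625 falls short of 2889/37 but 2.5⁵ = 97.65625 reaches it, so n = 5.

5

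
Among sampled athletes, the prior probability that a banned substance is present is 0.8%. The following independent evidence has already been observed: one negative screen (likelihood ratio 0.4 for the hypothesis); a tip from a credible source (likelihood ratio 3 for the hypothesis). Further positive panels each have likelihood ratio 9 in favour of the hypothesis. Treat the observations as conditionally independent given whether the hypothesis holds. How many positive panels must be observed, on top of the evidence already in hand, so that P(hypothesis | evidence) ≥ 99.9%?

Prior odds = 0.008/0.992 = 1/124.
Combined Bayes factor of the evidence already in hand = 0.4 × 3 = 1.2.
Odds after that evidence = (1/124) × 1.2 = 3/310.
Target odds = 0.999/0.001 = 999.
Need 9ⁿ ≥ 999 ÷ (3/310) = 103230.
9⁵ = 59049 falls short of 103230 but 9⁶ = 531441 reaches it, so n = 6.

6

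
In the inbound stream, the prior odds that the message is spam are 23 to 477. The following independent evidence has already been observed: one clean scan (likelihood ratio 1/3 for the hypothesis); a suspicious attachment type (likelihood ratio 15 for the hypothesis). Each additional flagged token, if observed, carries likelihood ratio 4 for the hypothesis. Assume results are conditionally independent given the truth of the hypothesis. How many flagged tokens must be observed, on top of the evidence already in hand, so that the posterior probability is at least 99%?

5

Prior odds = 23/477.
Combined Bayes factor of the evidence already in hand = (1/3) × 15 = 5.
Odds after that evidence = (23/477) × 5 = 115/477.
Target odds = 0.99/0.01 = 99.
Need 4ⁿ ≥ 99 ÷ (115/477) = 47223/115.
4⁴ = 256 falls short of 47223/115 but 4⁵ = 1024 reaches it, so n = 5.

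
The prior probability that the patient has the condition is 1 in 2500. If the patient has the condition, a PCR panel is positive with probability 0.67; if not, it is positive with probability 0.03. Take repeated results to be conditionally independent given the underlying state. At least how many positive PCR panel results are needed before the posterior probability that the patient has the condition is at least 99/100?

4

Prior odds = 0.0004/0.9996 = 1/2499.
Likelihood ratio of a positive = 0.67/0.03 = 67/3.
Target odds: 0.99 ÷ 0.01 = 99.
Require (67/3)ⁿ ≥ 99 ÷ (1/2499) = 247401.
(67/3)³ = 300763/27 falls short of 247401 but (67/3)⁴ = 20151121/81 reaches it, so n = 4.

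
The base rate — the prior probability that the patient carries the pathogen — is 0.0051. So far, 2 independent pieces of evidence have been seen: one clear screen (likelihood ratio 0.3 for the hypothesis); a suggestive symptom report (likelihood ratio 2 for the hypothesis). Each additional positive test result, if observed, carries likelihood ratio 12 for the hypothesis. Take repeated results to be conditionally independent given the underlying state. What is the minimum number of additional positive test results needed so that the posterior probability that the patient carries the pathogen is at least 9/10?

4

Prior odds = 0.0051/0.9949 = 51/9949.
Combined Bayes factor of the evidence already in hand = 0.3 × 2 = 0.6.
Odds after that evidence = (51/9949) × 0.6 = 153/49745.
Target odds = 0.9/0.1 = 9.
Need 12ⁿ ≥ 9 ÷ (153/49745) = 49745/17.
12³ = 1728 falls short of 49745/17 but 12⁴ = 20736 reaches it, so n = 4.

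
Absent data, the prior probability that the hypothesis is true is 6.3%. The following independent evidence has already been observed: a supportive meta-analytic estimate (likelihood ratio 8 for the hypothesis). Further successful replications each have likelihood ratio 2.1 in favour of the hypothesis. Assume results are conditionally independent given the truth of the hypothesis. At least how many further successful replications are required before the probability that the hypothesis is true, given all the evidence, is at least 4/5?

3

Prior odds = 0.063/0.937 = 63/937.
Bayes factor of the evidence already in hand = 8.
Odds after that evidence = (63/937) × 8 = 504/937.
Target odds = 0.8/0.2 = 4.
Need 2.1ⁿ ≥ 4 ÷ (504/937) = 937/126.
2.1² = 4.41 falls short of 937/126 but 2.1³ = 9.261 reaches it, so n = 3.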